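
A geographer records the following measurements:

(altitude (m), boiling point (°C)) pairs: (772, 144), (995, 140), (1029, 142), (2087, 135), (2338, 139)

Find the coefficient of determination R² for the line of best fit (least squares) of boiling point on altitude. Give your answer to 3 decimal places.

n = 5, Σx = 7221, Σy = 700, Σxy = 1003313, Σx² = 12466663, Σy² = 98046
Sxx = Σx² − (Σx)²/n = 12466663 − 10428568.2 = 2038094.8
Sxy = Σxy − (Σx)(Σy)/n = 1003313 − 1010940 = -7627
Syy = Σy² − (Σy)²/n = 98046 − 98000 = 46
R² = Sxy²/(Sxx·Syy) = (-7627)²/(2038094.8·46) = 0.620476

0.620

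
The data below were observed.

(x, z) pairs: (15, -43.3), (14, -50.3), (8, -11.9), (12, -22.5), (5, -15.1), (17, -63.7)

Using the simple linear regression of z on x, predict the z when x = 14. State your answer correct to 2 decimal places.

-43.53

n = 6, Σx = 71, Σy = -206.8, Σxy = -2877.3, Σx² = 943
Sxx = Σx² − (Σx)²/n = 943 − 840.166667 = 102.833333
Sxy = Σxy − (Σx)(Σy)/n = -2877.3 − (-2447.133333) = -430.166667
b = Sxy/Sxx = -430.166667/102.833333 = -4.183144
a = ȳ − b·x̄ = -34.466667 − (-4.183144)·11.833333 = 15.033874
ŷ(14) = a + b·14 = 15.033874 + (-4.183144)·14 = -43.530146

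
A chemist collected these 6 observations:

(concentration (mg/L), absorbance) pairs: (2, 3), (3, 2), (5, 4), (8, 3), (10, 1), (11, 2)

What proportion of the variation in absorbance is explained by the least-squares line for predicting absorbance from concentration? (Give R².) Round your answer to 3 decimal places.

n = 6, Σx = 39, Σy = 15, Σxy = 88, Σx² = 323, Σy² = 43
Sxx = Σx² − (Σx)²/n = 323 − 253.5 = 69.5
Sxy = Σxy − (Σx)(Σy)/n = 88 − 97.5 = -9.5
Syy = Σy² − (Σy)²/n = 43 − 37.5 = 5.5
R² = Sxy²/(Sxx·Syy) = (-9.5)²/(69.5·5.5) = 0.236102

0.236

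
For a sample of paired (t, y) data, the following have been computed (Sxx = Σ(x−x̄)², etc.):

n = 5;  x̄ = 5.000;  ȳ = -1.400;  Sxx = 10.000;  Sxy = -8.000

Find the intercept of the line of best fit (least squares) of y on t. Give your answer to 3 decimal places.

b = Sxy/Sxx = -8/10 = -0.8
a = ȳ − b·x̄ = -1.4 − (-0.8)·5 = 2.6

2.600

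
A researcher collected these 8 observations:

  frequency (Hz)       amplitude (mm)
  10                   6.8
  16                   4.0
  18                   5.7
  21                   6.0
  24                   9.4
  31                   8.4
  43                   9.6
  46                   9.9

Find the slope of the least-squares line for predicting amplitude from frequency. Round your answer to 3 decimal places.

0.131

n = 8, Σx = 209, Σy = 59.8, Σxy = 1714.8, Σx² = 6623
Sxx = Σx² − (Σx)²/n = 6623 − 5460.125 = 1162.875
Sxy = Σxy − (Σx)(Σy)/n = 1714.8 − 1562.275 = 152.525
b = Sxy/Sxx = 152.525/1162.875 = 0.131162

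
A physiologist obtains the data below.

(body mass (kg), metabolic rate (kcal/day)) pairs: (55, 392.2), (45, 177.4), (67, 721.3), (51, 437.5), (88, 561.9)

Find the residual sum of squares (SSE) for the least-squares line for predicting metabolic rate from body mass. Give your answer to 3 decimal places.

86010.637

n = 5, Σx = 306, Σy = 2290.3, Σxy = 149640.8, Σx² = 19884, Σy² = 1212703.15
Sxx = Σx² − (Σx)²/n = 19884 − 18727.2 = 1156.8
Sxy = Σxy − (Σx)(Σy)/n = 149640.8 − 140166.36 = 9474.44
Syy = Σy² − (Σy)²/n = 1212703.15 − 1049094.818 = 163608.332
b = Sxy/Sxx = 9474.44/1156.8 = 8.190214
SSE = Syy − b·Sxy = 163608.332 − 8.190214·9474.44 = 86010.637227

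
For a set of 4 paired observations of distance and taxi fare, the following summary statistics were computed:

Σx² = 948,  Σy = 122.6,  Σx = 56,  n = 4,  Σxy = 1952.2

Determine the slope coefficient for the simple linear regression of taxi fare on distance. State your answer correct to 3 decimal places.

Sxx = Σx² − (Σx)²/n = 948 − 784 = 164
Sxy = Σxy − (Σx)(Σy)/n = 1952.2 − 1716.4 = 235.8
b = Sxy/Sxx = 235.8/164 = 1.437805

1.438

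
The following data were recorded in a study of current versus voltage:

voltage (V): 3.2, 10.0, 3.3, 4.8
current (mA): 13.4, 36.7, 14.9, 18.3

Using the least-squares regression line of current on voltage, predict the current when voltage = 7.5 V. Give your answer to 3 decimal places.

n = 4, Σx = 21.3, Σy = 83.3, Σxy = 546.89, Σx² = 144.17
Sxx = Σx² − (Σx)²/n = 144.17 − 113.4225 = 30.7475
Sxy = Σxy − (Σx)(Σy)/n = 546.89 − 443.5725 = 103.3175
b = Sxy/Sxx = 103.3175/30.7475 = 3.360192
a = ȳ − b·x̄ = 20.825 − 3.360192·5.325 = 2.931978
ŷ(7.5) = a + b·7.5 = 2.931978 + 3.360192·7.5 = 28.133417

28.133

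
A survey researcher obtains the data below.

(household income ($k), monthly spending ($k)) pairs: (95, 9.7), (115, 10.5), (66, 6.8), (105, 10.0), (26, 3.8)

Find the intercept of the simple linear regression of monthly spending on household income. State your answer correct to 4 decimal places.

1.7847

n = 5, Σx = 407, Σy = 40.8, Σxy = 3726.6, Σx² = 38307
Sxx = Σx² − (Σx)²/n = 38307 − 33129.8 = 5177.2
Sxy = Σxy − (Σx)(Σy)/n = 3726.6 − 3321.12 = 405.48
b = Sxy/Sxx = 405.48/5177.2 = 0.078320
a = ȳ − b·x̄ = 8.16 − 0.078320·81.4 = 1.784725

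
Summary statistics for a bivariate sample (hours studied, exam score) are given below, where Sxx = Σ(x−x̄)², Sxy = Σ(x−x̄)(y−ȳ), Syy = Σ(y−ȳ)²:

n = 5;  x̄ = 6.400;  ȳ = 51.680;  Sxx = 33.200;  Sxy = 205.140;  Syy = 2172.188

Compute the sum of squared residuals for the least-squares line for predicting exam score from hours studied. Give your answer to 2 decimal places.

b = Sxy/Sxx = 205.14/33.2 = 6.178916
SSE = Syy − b·Sxy = 2172.188 − 6.178916·205.14 = 904.645241

904.65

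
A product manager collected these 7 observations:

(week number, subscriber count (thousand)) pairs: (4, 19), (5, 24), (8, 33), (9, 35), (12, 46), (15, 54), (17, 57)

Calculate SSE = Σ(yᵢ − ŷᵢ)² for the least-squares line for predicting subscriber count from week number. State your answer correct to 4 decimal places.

11.1786

n = 7, Σx = 70, Σy = 268, Σxy = 3106, Σx² = 844, Σy² = 11532
Sxx = Σx² − (Σx)²/n = 844 − 700 = 144
Sxy = Σxy − (Σx)(Σy)/n = 3106 − 2680 = 426
Syy = Σy² − (Σy)²/n = 11532 − 10260.571429 = 1271.428571
b = Sxy/Sxx = 426/144 = 2.958333
SSE = Syy − b·Sxy = 1271.428571 − 2.958333·426 = 11.178571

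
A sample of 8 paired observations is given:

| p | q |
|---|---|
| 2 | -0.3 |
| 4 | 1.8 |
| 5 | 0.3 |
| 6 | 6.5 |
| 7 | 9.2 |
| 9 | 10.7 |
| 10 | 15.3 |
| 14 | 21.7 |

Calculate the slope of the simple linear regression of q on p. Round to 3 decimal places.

1.983

n = 8, Σx = 57, Σy = 65.2, Σxy = 664.6, Σx² = 507
Sxx = Σx² − (Σx)²/n = 507 − 406.125 = 100.875
Sxy = Σxy − (Σx)(Σy)/n = 664.6 − 464.55 = 200.05
b = Sxy/Sxx = 200.05/100.875 = 1.983147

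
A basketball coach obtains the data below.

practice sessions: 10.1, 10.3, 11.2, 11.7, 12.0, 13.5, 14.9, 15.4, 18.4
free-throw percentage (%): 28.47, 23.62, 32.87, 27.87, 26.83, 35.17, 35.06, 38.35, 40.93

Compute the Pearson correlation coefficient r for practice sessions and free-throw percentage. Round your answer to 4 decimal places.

0.8878

n = 9, Σx = 117.5, Σy = 289.17, Σxy = 3887.907, Σx² = 1594.41, Σy² = 9557.5879
Sxx = Σx² − (Σx)²/n = 1594.41 − 1534.027778 = 60.382222
Sxy = Σxy − (Σx)(Σy)/n = 3887.907 − 3775.275 = 112.632
Syy = Σy² − (Σy)²/n = 9557.5879 − 9291.0321 = 266.5558
r = Sxy/√(Sxx·Syy) = 112.632/√(16095.231550) = 112.632/126.866984 = 0.887796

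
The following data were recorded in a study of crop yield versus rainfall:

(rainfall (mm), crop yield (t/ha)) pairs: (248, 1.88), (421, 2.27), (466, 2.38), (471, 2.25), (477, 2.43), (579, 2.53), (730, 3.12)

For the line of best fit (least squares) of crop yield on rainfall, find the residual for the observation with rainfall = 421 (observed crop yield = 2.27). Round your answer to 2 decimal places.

n = 7, Σx = 3392, Σy = 16.86, Σxy = 8492.32, Σx² = 1773412
Sxx = Σx² − (Σx)²/n = 1773412 − 1643666.285714 = 129745.714286
Sxy = Σxy − (Σx)(Σy)/n = 8492.32 − 8169.874286 = 322.445714
b = Sxy/Sxx = 322.445714/129745.714286 = 0.002485
a = ȳ − b·x̄ = 2.408571 − 0.002485·484.571429 = 1.204308
ŷ(421) = 1.204308 + 0.002485·421 = 2.250583
residual = y − ŷ = 2.27 − 2.250583 = 0.019417

0.02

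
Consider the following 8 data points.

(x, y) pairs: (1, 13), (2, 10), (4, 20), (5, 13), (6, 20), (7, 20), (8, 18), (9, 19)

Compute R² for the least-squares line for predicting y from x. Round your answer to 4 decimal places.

n = 8, Σx = 42, Σy = 133, Σxy = 753, Σx² = 276, Σy² = 2323
Sxx = Σx² − (Σx)²/n = 276 − 220.5 = 55.5
Sxy = Σxy − (Σx)(Σy)/n = 753 − 698.25 = 54.75
Syy = Σy² − (Σy)²/n = 2323 − 2211.125 = 111.875
R² = Sxy²/(Sxx·Syy) = (54.75)²/(55.5·111.875) = 0.482772

0.4828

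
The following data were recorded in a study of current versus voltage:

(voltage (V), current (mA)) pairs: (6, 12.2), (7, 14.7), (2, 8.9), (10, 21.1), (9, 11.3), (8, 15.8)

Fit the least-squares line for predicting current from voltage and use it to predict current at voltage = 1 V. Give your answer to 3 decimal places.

7.250

n = 6, Σx = 42, Σy = 84, Σxy = 633, Σx² = 334
Sxx = Σx² − (Σx)²/n = 334 − 294 = 40
Sxy = Σxy − (Σx)(Σy)/n = 633 − 588 = 45
b = Sxy/Sxx = 45/40 = 1.125
a = ȳ − b·x̄ = 14 − 1.125·7 = 6.125
ŷ(1) = a + b·1 = 6.125 + 1.125·1 = 7.25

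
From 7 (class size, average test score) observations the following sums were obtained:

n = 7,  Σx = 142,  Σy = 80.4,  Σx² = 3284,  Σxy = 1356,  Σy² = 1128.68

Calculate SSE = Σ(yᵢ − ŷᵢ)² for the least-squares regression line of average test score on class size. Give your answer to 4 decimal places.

Sxx = Σx² − (Σx)²/n = 3284 − 2880.571429 = 403.428571
Sxy = Σxy − (Σx)(Σy)/n = 1356 − 1630.971429 = -274.971429
Syy = Σy² − (Σy)²/n = 1128.68 − 923.451429 = 205.228571
b = Sxy/Sxx = -274.971429/403.428571 = -0.681586
SSE = Syy − b·Sxy = 205.228571 − (-0.681586)·(-274.971429) = 17.811785

17.8118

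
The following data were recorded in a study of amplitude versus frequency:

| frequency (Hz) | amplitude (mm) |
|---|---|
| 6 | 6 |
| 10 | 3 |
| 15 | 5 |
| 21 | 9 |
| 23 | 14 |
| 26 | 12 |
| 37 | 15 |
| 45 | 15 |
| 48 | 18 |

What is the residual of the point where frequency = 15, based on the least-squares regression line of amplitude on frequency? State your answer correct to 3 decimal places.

-2.364

n = 9, Σx = 231, Σy = 97, Σxy = 3058, Σx² = 7705
Sxx = Σx² − (Σx)²/n = 7705 − 5929 = 1776
Sxy = Σxy − (Σx)(Σy)/n = 3058 − 2489.666667 = 568.333333
b = Sxy/Sxx = 568.333333/1776 = 0.320008
a = ȳ − b·x̄ = 10.777778 − 0.320008·25.666667 = 2.564252
ŷ(15) = 2.564252 + 0.320008·15 = 7.364364
residual = y − ŷ = 5 − 7.364364 = -2.364364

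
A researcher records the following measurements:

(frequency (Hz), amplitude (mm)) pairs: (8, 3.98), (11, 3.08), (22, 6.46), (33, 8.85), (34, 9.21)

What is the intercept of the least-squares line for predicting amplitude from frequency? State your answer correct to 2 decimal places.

n = 5, Σx = 108, Σy = 31.58, Σxy = 813.03, Σx² = 2914
Sxx = Σx² − (Σx)²/n = 2914 − 2332.8 = 581.2
Sxy = Σxy − (Σx)(Σy)/n = 813.03 − 682.128 = 130.902
b = Sxy/Sxx = 130.902/581.2 = 0.225227
a = ȳ − b·x̄ = 6.316 − 0.225227·21.6 = 1.451094

1.45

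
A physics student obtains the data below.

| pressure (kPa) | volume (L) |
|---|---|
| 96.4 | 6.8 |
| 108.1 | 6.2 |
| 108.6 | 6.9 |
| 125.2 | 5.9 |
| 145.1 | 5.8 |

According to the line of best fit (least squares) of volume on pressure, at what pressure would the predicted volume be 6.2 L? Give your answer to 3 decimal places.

n = 5, Σx = 583.4, Σy = 31.6, Σxy = 3655.34, Σx² = 69501.58
Sxx = Σx² − (Σx)²/n = 69501.58 − 68071.112 = 1430.468
Sxy = Σxy − (Σx)(Σy)/n = 3655.34 − 3687.088 = -31.748
b = Sxy/Sxx = -31.748/1430.468 = -0.022194
a = ȳ − b·x̄ = 6.32 − (-0.022194)·116.68 = 8.909612
Set a + b·x = 6.2: x = (6.2 − 8.909612) / (-0.022194) = 122.086834

122.087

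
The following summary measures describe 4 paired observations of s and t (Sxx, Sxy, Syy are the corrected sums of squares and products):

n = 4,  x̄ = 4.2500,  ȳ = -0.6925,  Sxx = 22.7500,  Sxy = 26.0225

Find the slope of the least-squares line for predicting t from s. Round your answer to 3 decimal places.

1.144

b = Sxy/Sxx = 26.0225/22.75 = 1.143846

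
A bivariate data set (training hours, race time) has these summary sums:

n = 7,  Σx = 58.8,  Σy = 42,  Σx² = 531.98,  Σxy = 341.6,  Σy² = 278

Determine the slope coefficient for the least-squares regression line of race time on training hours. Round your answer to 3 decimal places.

Sxx = Σx² − (Σx)²/n = 531.98 − 493.92 = 38.06
Sxy = Σxy − (Σx)(Σy)/n = 341.6 − 352.8 = -11.2
b = Sxy/Sxx = -11.2/38.06 = -0.294272

-0.294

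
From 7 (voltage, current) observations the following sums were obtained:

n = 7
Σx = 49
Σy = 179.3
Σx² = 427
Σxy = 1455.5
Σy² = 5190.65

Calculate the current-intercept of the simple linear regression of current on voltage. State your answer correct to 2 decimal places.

Sxx = Σx² − (Σx)²/n = 427 − 343 = 84
Sxy = Σxy − (Σx)(Σy)/n = 1455.5 − 1255.1 = 200.4
b = Sxy/Sxx = 200.4/84 = 2.385714
a = ȳ − b·x̄ = 25.614286 − 2.385714·7 = 8.914286

8.91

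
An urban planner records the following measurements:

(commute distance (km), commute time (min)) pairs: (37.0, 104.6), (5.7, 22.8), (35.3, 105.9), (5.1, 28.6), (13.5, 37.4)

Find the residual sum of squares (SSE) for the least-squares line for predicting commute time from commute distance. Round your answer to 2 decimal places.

n = 5, Σx = 96.6, Σy = 299.3, Σxy = 8389.19, Σx² = 2855.84, Σy² = 24892.53
Sxx = Σx² − (Σx)²/n = 2855.84 − 1866.312 = 989.528
Sxy = Σxy − (Σx)(Σy)/n = 8389.19 − 5782.476 = 2606.714
Syy = Σy² − (Σy)²/n = 24892.53 − 17916.098 = 6976.432
b = Sxy/Sxx = 2606.714/989.528 = 2.634300
SSE = Syy − b·Sxy = 6976.432 − 2.634300·2606.714 = 109.564283

109.56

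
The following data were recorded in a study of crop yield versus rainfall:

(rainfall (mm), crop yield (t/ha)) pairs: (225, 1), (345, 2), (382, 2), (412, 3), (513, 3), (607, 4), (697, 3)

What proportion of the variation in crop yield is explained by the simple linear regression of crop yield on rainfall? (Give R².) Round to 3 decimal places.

n = 7, Σx = 3181, Σy = 18, Σxy = 8973, Σx² = 1602745, Σy² = 52
Sxx = Σx² − (Σx)²/n = 1602745 − 1445537.285714 = 157207.714286
Sxy = Σxy − (Σx)(Σy)/n = 8973 − 8179.714286 = 793.285714
Syy = Σy² − (Σy)²/n = 52 − 46.285714 = 5.714286
R² = Sxy²/(Sxx·Syy) = (793.285714)²/(157207.714286·5.714286) = 0.700525

0.701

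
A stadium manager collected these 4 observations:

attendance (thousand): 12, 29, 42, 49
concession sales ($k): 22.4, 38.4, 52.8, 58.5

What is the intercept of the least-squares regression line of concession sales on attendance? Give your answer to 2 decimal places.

10.31

n = 4, Σx = 132, Σy = 172.1, Σxy = 6466.5, Σx² = 5150
Sxx = Σx² − (Σx)²/n = 5150 − 4356 = 794
Sxy = Σxy − (Σx)(Σy)/n = 6466.5 − 5679.3 = 787.2
b = Sxy/Sxx = 787.2/794 = 0.991436
a = ȳ − b·x̄ = 43.025 − 0.991436·33 = 10.307620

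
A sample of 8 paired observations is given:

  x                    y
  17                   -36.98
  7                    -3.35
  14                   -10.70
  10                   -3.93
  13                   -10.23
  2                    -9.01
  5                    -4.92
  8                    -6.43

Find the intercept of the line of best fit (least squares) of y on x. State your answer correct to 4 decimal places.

3.2579

n = 8, Σx = 76, Σy = -85.55, Σxy = -1068.26, Σx² = 896
Sxx = Σx² − (Σx)²/n = 896 − 722 = 174
Sxy = Σxy − (Σx)(Σy)/n = -1068.26 − (-812.725) = -255.535
b = Sxy/Sxx = -255.535/174 = -1.468592
a = ȳ − b·x̄ = -10.69375 − (-1.468592)·9.5 = 3.257874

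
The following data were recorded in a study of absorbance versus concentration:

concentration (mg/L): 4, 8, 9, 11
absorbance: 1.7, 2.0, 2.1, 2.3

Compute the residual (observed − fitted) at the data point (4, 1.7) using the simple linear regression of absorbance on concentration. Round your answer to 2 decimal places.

0.01

n = 4, Σx = 32, Σy = 8.1, Σxy = 67, Σx² = 282
Sxx = Σx² − (Σx)²/n = 282 − 256 = 26
Sxy = Σxy − (Σx)(Σy)/n = 67 − 64.8 = 2.2
b = Sxy/Sxx = 2.2/26 = 0.084615
a = ȳ − b·x̄ = 2.025 − 0.084615·8 = 1.348077
ŷ(4) = 1.348077 + 0.084615·4 = 1.686538
residual = y − ŷ = 1.7 − 1.686538 = 0.013462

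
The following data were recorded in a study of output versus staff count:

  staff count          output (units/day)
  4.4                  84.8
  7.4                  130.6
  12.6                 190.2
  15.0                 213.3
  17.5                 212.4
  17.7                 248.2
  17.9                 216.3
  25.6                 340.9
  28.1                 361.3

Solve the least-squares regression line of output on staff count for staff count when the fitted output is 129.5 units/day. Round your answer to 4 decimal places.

8.1411

n = 9, Σx = 146.2, Σy = 1998, Σxy = 37797.06, Σx² = 2842.8
Sxx = Σx² − (Σx)²/n = 2842.8 − 2374.937778 = 467.862222
Sxy = Σxy − (Σx)(Σy)/n = 37797.06 − 32456.4 = 5340.66
b = Sxy/Sxx = 5340.66/467.862222 = 11.415027
a = ȳ − b·x̄ = 222 − 11.415027·16.244444 = 36.569225
Set a + b·x = 129.5: x = (129.5 − 36.569225) / 11.415027 = 8.141091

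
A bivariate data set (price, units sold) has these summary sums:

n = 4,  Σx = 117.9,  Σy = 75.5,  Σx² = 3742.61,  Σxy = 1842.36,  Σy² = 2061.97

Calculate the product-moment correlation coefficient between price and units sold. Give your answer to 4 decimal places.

-0.9279

Sxx = Σx² − (Σx)²/n = 3742.61 − 3475.1025 = 267.5075
Sxy = Σxy − (Σx)(Σy)/n = 1842.36 − 2225.3625 = -383.0025
Syy = Σy² − (Σy)²/n = 2061.97 − 1425.0625 = 636.9075
r = Sxy/√(Sxx·Syy) = -383.0025/√(170377.533056) = -383.0025/412.768135 = -0.927888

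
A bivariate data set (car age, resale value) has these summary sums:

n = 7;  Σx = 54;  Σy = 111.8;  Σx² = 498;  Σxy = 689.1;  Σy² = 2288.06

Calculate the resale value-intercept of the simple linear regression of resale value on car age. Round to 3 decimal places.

Sxx = Σx² − (Σx)²/n = 498 − 416.571429 = 81.428571
Sxy = Σxy − (Σx)(Σy)/n = 689.1 − 862.457143 = -173.357143
b = Sxy/Sxx = -173.357143/81.428571 = -2.128947
a = ȳ − b·x̄ = 15.971429 − (-2.128947)·7.714286 = 32.394737

32.395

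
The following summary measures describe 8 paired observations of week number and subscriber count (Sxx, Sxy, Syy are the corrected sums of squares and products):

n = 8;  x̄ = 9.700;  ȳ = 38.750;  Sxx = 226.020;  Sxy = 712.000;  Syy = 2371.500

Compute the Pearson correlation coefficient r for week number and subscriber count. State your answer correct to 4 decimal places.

0.9725

r = Sxy/√(Sxx·Syy) = 712/√(536006.43) = 712/732.124600 = 0.972512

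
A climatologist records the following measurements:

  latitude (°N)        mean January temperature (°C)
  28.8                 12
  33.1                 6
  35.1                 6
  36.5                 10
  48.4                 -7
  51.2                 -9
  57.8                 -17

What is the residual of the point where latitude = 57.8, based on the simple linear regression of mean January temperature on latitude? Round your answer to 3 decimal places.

n = 7, Σx = 290.9, Σy = 1, Σxy = -662.4, Σx² = 12794.15
Sxx = Σx² − (Σx)²/n = 12794.15 − 12088.972857 = 705.177143
Sxy = Σxy − (Σx)(Σy)/n = -662.4 − 41.557143 = -703.957143
b = Sxy/Sxx = -703.957143/705.177143 = -0.998270
a = ȳ − b·x̄ = 0.142857 − (-0.998270)·41.557143 = 41.628104
ŷ(57.8) = 41.628104 + (-0.998270)·57.8 = -16.071899
residual = y − ŷ = -17 − (-16.071899) = -0.928101

-0.928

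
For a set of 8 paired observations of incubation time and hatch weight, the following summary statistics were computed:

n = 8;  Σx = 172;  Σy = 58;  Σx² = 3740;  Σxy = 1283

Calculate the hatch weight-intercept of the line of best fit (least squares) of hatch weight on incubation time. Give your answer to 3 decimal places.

Sxx = Σx² − (Σx)²/n = 3740 − 3698 = 42
Sxy = Σxy − (Σx)(Σy)/n = 1283 − 1247 = 36
b = Sxy/Sxx = 36/42 = 0.857143
a = ȳ − b·x̄ = 7.25 − 0.857143·21.5 = -11.178571

-11.179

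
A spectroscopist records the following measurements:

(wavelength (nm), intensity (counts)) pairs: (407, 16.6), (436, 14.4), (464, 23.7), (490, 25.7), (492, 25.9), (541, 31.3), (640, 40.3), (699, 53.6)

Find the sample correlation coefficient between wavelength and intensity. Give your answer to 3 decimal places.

0.982

n = 8, Σx = 4169, Σy = 231.5, Σxy = 129558.9, Σx² = 2244087, Σy² = 7852.65
Sxx = Σx² − (Σx)²/n = 2244087 − 2172570.125 = 71516.875
Sxy = Σxy − (Σx)(Σy)/n = 129558.9 − 120640.4375 = 8918.4625
Syy = Σy² − (Σy)²/n = 7852.65 − 6699.03125 = 1153.61875
r = Sxy/√(Sxx·Syy) = 8918.4625/√(82503207.941406) = 8918.4625/9083.127652 = 0.981871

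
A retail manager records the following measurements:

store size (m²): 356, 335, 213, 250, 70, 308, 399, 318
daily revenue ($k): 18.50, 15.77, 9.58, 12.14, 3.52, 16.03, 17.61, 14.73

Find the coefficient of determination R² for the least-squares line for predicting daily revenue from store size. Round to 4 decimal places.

0.9610

n = 8, Σx = 2249, Σy = 107.88, Σxy = 33838.66, Σx² = 706919, Σy² = 1626.5352
Sxx = Σx² − (Σx)²/n = 706919 − 632250.125 = 74668.875
Sxy = Σxy − (Σx)(Σy)/n = 33838.66 − 30327.765 = 3510.895
Syy = Σy² − (Σy)²/n = 1626.5352 − 1454.7618 = 171.7734
R² = Sxy²/(Sxx·Syy) = (3510.895)²/(74668.875·171.7734) = 0.961037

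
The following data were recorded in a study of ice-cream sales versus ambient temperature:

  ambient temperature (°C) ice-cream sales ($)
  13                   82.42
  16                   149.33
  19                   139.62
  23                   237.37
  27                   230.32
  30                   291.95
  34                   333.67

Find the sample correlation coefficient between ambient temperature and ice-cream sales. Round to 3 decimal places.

0.973

n = 7, Σx = 162, Σy = 1464.68, Σxy = 37894.95, Σx² = 4100, Σy² = 354548.5404
Sxx = Σx² − (Σx)²/n = 4100 − 3749.142857 = 350.857143
Sxy = Σxy − (Σx)(Σy)/n = 37894.95 − 33896.88 = 3998.07
Syy = Σy² − (Σy)²/n = 354548.5404 − 306469.6432 = 48078.8972
r = Sxy/√(Sxx·Syy) = 3998.07/√(16868824.503314) = 3998.07/4107.167455 = 0.973437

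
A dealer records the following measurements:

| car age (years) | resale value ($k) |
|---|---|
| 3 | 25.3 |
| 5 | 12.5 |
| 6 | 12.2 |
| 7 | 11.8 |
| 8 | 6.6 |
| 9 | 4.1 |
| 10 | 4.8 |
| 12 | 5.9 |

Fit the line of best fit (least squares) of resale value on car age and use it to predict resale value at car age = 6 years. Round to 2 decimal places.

13.54

n = 8, Σx = 60, Σy = 83.2, Σxy = 502.7, Σx² = 508
Sxx = Σx² − (Σx)²/n = 508 − 450 = 58
Sxy = Σxy − (Σx)(Σy)/n = 502.7 − 624 = -121.3
b = Sxy/Sxx = -121.3/58 = -2.091379
a = ȳ − b·x̄ = 10.4 − (-2.091379)·7.5 = 26.085345
ŷ(6) = a + b·6 = 26.085345 + (-2.091379)·6 = 13.537069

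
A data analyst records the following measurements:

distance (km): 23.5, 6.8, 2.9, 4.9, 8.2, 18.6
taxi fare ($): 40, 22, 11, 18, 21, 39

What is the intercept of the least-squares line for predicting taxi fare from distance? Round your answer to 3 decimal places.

n = 6, Σx = 64.9, Σy = 151, Σxy = 2107.3, Σx² = 1044.11
Sxx = Σx² − (Σx)²/n = 1044.11 − 702.001667 = 342.108333
Sxy = Σxy − (Σx)(Σy)/n = 2107.3 − 1633.316667 = 473.983333
b = Sxy/Sxx = 473.983333/342.108333 = 1.385477
a = ȳ − b·x̄ = 25.166667 − 1.385477·10.816667 = 10.180420

10.180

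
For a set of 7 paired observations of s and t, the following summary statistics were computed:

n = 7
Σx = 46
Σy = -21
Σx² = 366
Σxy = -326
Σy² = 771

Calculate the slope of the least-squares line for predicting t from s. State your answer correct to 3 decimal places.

Sxx = Σx² − (Σx)²/n = 366 − 302.285714 = 63.714286
Sxy = Σxy − (Σx)(Σy)/n = -326 − (-138) = -188
b = Sxy/Sxx = -188/63.714286 = -2.950673

-2.951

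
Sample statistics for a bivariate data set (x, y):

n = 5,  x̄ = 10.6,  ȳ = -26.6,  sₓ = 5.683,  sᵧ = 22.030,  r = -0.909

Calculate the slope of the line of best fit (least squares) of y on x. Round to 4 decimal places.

b = r · sᵧ/sₓ = -0.909 · 22.03/5.683 = -3.523715

-3.5237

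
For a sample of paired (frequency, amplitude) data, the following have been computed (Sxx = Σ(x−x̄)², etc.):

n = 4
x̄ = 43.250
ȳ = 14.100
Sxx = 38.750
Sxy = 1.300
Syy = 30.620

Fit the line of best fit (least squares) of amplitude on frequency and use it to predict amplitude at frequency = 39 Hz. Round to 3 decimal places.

b = Sxy/Sxx = 1.3/38.75 = 0.033548
a = ȳ − b·x̄ = 14.1 − 0.033548·43.25 = 12.649032
ŷ(39) = a + b·39 = 12.649032 + 0.033548·39 = 13.957419

13.957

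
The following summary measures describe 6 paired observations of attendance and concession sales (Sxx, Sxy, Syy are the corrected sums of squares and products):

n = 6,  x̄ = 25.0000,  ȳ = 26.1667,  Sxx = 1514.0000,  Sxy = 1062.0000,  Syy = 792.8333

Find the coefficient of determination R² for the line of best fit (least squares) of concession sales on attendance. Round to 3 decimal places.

R² = Sxy²/(Sxx·Syy) = (1062)²/(1514·792.8333) = 0.939596

0.940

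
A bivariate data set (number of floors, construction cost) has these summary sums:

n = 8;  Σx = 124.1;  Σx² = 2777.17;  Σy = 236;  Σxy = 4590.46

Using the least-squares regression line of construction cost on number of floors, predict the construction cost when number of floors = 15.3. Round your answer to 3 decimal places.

Sxx = Σx² − (Σx)²/n = 2777.17 − 1925.10125 = 852.06875
Sxy = Σxy − (Σx)(Σy)/n = 4590.46 − 3660.95 = 929.51
b = Sxy/Sxx = 929.51/852.06875 = 1.090886
a = ȳ − b·x̄ = 29.5 − 1.090886·15.5125 = 12.577629
ŷ(15.3) = a + b·15.3 = 12.577629 + 1.090886·15.3 = 29.268187

29.268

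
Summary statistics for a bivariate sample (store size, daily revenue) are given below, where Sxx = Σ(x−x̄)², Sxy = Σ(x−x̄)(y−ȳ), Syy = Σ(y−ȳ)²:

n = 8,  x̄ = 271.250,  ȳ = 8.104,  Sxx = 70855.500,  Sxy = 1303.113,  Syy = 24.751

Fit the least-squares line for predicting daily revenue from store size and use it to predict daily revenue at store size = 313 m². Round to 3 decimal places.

8.872

b = Sxy/Sxx = 1303.113/70855.5 = 0.018391
a = ȳ − b·x̄ = 8.104 − 0.018391·271.25 = 3.115405
ŷ(313) = a + b·313 = 3.115405 + 0.018391·313 = 8.871830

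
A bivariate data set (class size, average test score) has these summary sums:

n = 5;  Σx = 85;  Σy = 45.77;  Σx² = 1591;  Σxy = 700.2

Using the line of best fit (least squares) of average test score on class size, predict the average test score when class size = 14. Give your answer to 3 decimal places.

10.754

Sxx = Σx² − (Σx)²/n = 1591 − 1445 = 146
Sxy = Σxy − (Σx)(Σy)/n = 700.2 − 778.09 = -77.89
b = Sxy/Sxx = -77.89/146 = -0.533493
a = ȳ − b·x̄ = 9.154 − (-0.533493)·17 = 18.223384
ŷ(14) = a + b·14 = 18.223384 + (-0.533493)·14 = 10.754479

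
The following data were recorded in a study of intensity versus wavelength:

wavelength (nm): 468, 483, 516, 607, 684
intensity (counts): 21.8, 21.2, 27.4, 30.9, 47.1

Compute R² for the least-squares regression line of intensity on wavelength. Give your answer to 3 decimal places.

0.916

n = 5, Σx = 2758, Σy = 148.4, Σxy = 85553.1, Σx² = 1554874, Σy² = 4848.66
Sxx = Σx² − (Σx)²/n = 1554874 − 1521312.8 = 33561.2
Sxy = Σxy − (Σx)(Σy)/n = 85553.1 − 81857.44 = 3695.66
Syy = Σy² − (Σy)²/n = 4848.66 − 4404.512 = 444.148
R² = Sxy²/(Sxx·Syy) = (3695.66)²/(33561.2·444.148) = 0.916260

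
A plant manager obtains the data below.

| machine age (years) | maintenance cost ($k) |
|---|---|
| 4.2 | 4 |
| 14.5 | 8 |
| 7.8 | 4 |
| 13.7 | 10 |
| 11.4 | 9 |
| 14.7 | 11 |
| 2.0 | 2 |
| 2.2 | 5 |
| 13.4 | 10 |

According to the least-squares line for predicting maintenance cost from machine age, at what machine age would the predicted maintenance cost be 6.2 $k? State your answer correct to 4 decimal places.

n = 9, Σx = 83.9, Σy = 63, Σxy = 714.3, Σx² = 1010.87
Sxx = Σx² − (Σx)²/n = 1010.87 − 782.134444 = 228.735556
Sxy = Σxy − (Σx)(Σy)/n = 714.3 − 587.3 = 127
b = Sxy/Sxx = 127/228.735556 = 0.555226
a = ȳ − b·x̄ = 7 − 0.555226·9.322222 = 1.824057
Set a + b·x = 6.2: x = (6.2 − 1.824057) / 0.555226 = 7.881368

7.8814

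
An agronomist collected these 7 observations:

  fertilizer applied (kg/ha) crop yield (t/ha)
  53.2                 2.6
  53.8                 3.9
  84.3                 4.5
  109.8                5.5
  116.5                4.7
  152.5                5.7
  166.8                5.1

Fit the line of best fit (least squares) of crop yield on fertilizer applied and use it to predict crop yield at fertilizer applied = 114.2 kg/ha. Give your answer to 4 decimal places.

4.7432

n = 7, Σx = 736.9, Σy = 32, Σxy = 3598.87, Σx² = 89537.95
Sxx = Σx² − (Σx)²/n = 89537.95 − 77574.515714 = 11963.434286
Sxy = Σxy − (Σx)(Σy)/n = 3598.87 − 3368.685714 = 230.184286
b = Sxy/Sxx = 230.184286/11963.434286 = 0.019241
a = ȳ − b·x̄ = 4.571429 − 0.019241·105.271429 = 2.545938
ŷ(114.2) = a + b·114.2 = 2.545938 + 0.019241·114.2 = 4.743220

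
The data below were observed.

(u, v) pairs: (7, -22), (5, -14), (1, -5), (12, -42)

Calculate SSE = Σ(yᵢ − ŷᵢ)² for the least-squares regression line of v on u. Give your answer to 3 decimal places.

n = 4, Σx = 25, Σy = -83, Σxy = -733, Σx² = 219, Σy² = 2469
Sxx = Σx² − (Σx)²/n = 219 − 156.25 = 62.75
Sxy = Σxy − (Σx)(Σy)/n = -733 − (-518.75) = -214.25
Syy = Σy² − (Σy)²/n = 2469 − 1722.25 = 746.75
b = Sxy/Sxx = -214.25/62.75 = -3.414343
SSE = Syy − b·Sxy = 746.75 − (-3.414343)·(-214.25) = 15.227092

15.227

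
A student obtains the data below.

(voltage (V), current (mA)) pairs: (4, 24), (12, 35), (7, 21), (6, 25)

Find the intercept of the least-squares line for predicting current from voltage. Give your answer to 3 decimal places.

15.453

n = 4, Σx = 29, Σy = 105, Σxy = 813, Σx² = 245
Sxx = Σx² − (Σx)²/n = 245 − 210.25 = 34.75
Sxy = Σxy − (Σx)(Σy)/n = 813 − 761.25 = 51.75
b = Sxy/Sxx = 51.75/34.75 = 1.489209
a = ȳ − b·x̄ = 26.25 − 1.489209·7.25 = 15.453237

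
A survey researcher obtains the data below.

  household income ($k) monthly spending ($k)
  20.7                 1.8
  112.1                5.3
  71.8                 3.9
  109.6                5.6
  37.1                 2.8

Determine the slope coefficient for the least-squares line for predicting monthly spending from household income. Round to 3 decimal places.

0.039

n = 5, Σx = 351.3, Σy = 19.4, Σxy = 1629.05, Σx² = 31538.71
Sxx = Σx² − (Σx)²/n = 31538.71 − 24682.338 = 6856.372
Sxy = Σxy − (Σx)(Σy)/n = 1629.05 − 1363.044 = 266.006
b = Sxy/Sxx = 266.006/6856.372 = 0.038797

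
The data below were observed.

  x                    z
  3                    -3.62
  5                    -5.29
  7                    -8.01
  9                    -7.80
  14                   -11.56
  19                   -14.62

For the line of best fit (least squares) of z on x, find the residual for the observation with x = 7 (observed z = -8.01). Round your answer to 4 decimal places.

-1.1931

n = 6, Σx = 57, Σy = -50.9, Σxy = -603.2, Σx² = 721
Sxx = Σx² − (Σx)²/n = 721 − 541.5 = 179.5
Sxy = Σxy − (Σx)(Σy)/n = -603.2 − (-483.55) = -119.65
b = Sxy/Sxx = -119.65/179.5 = -0.666574
a = ȳ − b·x̄ = -8.483333 − (-0.666574)·9.5 = -2.150882
ŷ(7) = -2.150882 + (-0.666574)·7 = -6.816899
residual = y − ŷ = -8.01 − (-6.816899) = -1.193101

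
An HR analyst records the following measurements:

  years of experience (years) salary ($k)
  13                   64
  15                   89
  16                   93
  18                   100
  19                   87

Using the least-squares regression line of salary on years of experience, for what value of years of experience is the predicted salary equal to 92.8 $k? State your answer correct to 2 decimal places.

17.71

n = 5, Σx = 81, Σy = 433, Σxy = 7108, Σx² = 1335
Sxx = Σx² − (Σx)²/n = 1335 − 1312.2 = 22.8
Sxy = Σxy − (Σx)(Σy)/n = 7108 − 7014.6 = 93.4
b = Sxy/Sxx = 93.4/22.8 = 4.096491
a = ȳ − b·x̄ = 86.6 − 4.096491·16.2 = 20.236842
Set a + b·x = 92.8: x = (92.8 − 20.236842) / 4.096491 = 17.713490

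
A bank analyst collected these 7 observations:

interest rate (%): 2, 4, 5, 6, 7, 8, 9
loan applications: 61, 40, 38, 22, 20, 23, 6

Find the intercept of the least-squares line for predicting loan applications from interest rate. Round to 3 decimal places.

71.672

n = 7, Σx = 41, Σy = 210, Σxy = 982, Σx² = 275
Sxx = Σx² − (Σx)²/n = 275 − 240.142857 = 34.857143
Sxy = Σxy − (Σx)(Σy)/n = 982 − 1230 = -248
b = Sxy/Sxx = -248/34.857143 = -7.114754
a = ȳ − b·x̄ = 30 − (-7.114754)·5.857143 = 71.672131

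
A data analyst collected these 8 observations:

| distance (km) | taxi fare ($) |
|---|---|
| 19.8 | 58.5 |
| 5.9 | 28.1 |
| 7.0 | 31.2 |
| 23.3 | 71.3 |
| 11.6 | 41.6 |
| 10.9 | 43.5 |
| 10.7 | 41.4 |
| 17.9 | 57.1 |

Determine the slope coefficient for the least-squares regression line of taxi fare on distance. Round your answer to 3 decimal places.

n = 8, Σx = 107.1, Σy = 372.7, Σxy = 5625.56, Σx² = 1707.01
Sxx = Σx² − (Σx)²/n = 1707.01 − 1433.80125 = 273.20875
Sxy = Σxy − (Σx)(Σy)/n = 5625.56 − 4989.52125 = 636.03875
b = Sxy/Sxx = 636.03875/273.20875 = 2.328032

2.328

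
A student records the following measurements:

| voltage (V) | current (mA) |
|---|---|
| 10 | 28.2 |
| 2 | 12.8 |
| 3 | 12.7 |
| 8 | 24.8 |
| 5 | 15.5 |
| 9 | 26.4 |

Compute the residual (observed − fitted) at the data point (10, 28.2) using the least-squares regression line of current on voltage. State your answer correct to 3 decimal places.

-0.027

n = 6, Σx = 37, Σy = 120.4, Σxy = 859.2, Σx² = 283
Sxx = Σx² − (Σx)²/n = 283 − 228.166667 = 54.833333
Sxy = Σxy − (Σx)(Σy)/n = 859.2 − 742.466667 = 116.733333
b = Sxy/Sxx = 116.733333/54.833333 = 2.128875
a = ȳ − b·x̄ = 20.066667 − 2.128875·6.166667 = 6.938602
ŷ(10) = 6.938602 + 2.128875·10 = 28.227356
residual = y − ŷ = 28.2 − 28.227356 = -0.027356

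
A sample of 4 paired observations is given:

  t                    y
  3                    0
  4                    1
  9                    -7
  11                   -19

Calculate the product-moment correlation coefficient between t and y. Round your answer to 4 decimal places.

n = 4, Σx = 27, Σy = -25, Σxy = -268, Σx² = 227, Σy² = 411
Sxx = Σx² − (Σx)²/n = 227 − 182.25 = 44.75
Sxy = Σxy − (Σx)(Σy)/n = -268 − (-168.75) = -99.25
Syy = Σy² − (Σy)²/n = 411 − 156.25 = 254.75
r = Sxy/√(Sxx·Syy) = -99.25/√(11400.0625) = -99.25/106.771075 = -0.929559

-0.9296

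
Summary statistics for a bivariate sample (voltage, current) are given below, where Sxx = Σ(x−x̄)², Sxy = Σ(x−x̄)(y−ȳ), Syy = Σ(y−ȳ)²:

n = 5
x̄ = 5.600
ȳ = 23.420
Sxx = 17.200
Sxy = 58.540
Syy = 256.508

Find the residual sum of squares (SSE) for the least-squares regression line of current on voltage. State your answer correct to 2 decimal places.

57.27

b = Sxy/Sxx = 58.54/17.2 = 3.403488
SSE = Syy − b·Sxy = 256.508 − 3.403488·58.54 = 57.267791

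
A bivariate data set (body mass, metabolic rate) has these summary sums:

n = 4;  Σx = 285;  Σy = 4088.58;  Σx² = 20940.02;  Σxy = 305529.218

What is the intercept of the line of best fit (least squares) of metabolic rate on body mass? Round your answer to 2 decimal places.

-576.27

Sxx = Σx² − (Σx)²/n = 20940.02 − 20306.25 = 633.77
Sxy = Σxy − (Σx)(Σy)/n = 305529.218 − 291311.325 = 14217.893
b = Sxy/Sxx = 14217.893/633.77 = 22.433837
a = ȳ − b·x̄ = 1022.145 − 22.433837·71.25 = -576.265900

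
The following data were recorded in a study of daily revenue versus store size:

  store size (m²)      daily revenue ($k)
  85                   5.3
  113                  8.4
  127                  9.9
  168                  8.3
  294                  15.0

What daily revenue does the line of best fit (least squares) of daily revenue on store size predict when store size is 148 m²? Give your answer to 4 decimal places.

n = 5, Σx = 787, Σy = 46.9, Σxy = 8461.4, Σx² = 150783
Sxx = Σx² − (Σx)²/n = 150783 − 123873.8 = 26909.2
Sxy = Σxy − (Σx)(Σy)/n = 8461.4 − 7382.06 = 1079.34
b = Sxy/Sxx = 1079.34/26909.2 = 0.040110
a = ȳ − b·x̄ = 9.38 − 0.040110·157.4 = 3.066616
ŷ(148) = a + b·148 = 3.066616 + 0.040110·148 = 9.002962

9.0030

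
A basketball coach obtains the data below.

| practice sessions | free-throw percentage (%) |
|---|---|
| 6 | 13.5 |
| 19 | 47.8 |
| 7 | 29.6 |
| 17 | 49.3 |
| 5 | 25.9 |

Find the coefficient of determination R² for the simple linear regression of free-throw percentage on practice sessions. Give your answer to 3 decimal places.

n = 5, Σx = 54, Σy = 166.1, Σxy = 2164, Σx² = 760, Σy² = 6444.55
Sxx = Σx² − (Σx)²/n = 760 − 583.2 = 176.8
Sxy = Σxy − (Σx)(Σy)/n = 2164 − 1793.88 = 370.12
Syy = Σy² − (Σy)²/n = 6444.55 − 5517.842 = 926.708
R² = Sxy²/(Sxx·Syy) = (370.12)²/(176.8·926.708) = 0.836103

0.836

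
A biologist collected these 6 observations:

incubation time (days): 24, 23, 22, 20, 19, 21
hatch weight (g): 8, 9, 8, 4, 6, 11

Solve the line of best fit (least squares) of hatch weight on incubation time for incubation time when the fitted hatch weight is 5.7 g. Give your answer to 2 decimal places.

n = 6, Σx = 129, Σy = 46, Σxy = 1000, Σx² = 2791
Sxx = Σx² − (Σx)²/n = 2791 − 2773.5 = 17.5
Sxy = Σxy − (Σx)(Σy)/n = 1000 − 989 = 11
b = Sxy/Sxx = 11/17.5 = 0.628571
a = ȳ − b·x̄ = 7.666667 − 0.628571·21.5 = -5.847619
Set a + b·x = 5.7: x = (5.7 − (-5.847619)) / 0.628571 = 18.371212

18.37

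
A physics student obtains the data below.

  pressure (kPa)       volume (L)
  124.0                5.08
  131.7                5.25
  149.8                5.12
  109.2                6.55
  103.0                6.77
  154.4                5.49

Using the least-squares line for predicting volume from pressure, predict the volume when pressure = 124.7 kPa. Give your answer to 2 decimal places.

n = 6, Σx = 772.1, Σy = 34.26, Σxy = 4348.547, Σx² = 101533.93
Sxx = Σx² − (Σx)²/n = 101533.93 − 99356.401667 = 2177.528333
Sxy = Σxy − (Σx)(Σy)/n = 4348.547 − 4408.691 = -60.144
b = Sxy/Sxx = -60.144/2177.528333 = -0.027620
a = ȳ − b·x̄ = 5.71 − (-0.027620)·128.683333 = 9.264273
ŷ(124.7) = a + b·124.7 = 9.264273 + (-0.027620)·124.7 = 5.820021

5.82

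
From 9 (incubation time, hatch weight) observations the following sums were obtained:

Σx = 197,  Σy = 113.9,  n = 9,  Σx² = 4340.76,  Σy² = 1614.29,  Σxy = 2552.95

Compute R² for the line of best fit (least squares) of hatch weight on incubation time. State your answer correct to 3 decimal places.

0.722

Sxx = Σx² − (Σx)²/n = 4340.76 − 4312.111111 = 28.648889
Sxy = Σxy − (Σx)(Σy)/n = 2552.95 − 2493.144444 = 59.805556
Syy = Σy² − (Σy)²/n = 1614.29 − 1441.467778 = 172.822222
R² = Sxy²/(Sxx·Syy) = (59.805556)²/(28.648889·172.822222) = 0.722397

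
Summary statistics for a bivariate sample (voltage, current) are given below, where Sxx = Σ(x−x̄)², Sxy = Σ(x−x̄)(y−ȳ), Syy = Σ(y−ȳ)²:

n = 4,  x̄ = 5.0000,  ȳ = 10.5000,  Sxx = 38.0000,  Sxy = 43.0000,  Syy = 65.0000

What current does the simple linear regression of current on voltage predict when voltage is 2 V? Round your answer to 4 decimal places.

b = Sxy/Sxx = 43/38 = 1.131579
a = ȳ − b·x̄ = 10.5 − 1.131579·5 = 4.842105
ŷ(2) = a + b·2 = 4.842105 + 1.131579·2 = 7.105263

7.1053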